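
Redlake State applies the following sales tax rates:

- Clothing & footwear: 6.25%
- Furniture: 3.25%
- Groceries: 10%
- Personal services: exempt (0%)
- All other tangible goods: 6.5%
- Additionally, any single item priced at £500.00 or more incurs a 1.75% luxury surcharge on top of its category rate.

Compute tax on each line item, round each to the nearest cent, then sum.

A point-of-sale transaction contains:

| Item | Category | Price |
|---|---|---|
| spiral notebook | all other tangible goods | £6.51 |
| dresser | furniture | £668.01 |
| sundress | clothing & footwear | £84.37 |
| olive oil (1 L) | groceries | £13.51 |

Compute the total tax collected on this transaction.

£40.44

Spiral notebook £6.51: all other tangible goods → 6.5% → £0.42
Dresser £668.01: furniture → 3.25% + 1.75% surcharge = 5% → £33.40
Sundress £84.37: clothing & footwear → 6.25% → £5.27
Olive oil (1 L) £13.51: groceries → 10% → £1.35
Total tax = £0.42 + £33.40 + £5.27 + £1.35 = £40.44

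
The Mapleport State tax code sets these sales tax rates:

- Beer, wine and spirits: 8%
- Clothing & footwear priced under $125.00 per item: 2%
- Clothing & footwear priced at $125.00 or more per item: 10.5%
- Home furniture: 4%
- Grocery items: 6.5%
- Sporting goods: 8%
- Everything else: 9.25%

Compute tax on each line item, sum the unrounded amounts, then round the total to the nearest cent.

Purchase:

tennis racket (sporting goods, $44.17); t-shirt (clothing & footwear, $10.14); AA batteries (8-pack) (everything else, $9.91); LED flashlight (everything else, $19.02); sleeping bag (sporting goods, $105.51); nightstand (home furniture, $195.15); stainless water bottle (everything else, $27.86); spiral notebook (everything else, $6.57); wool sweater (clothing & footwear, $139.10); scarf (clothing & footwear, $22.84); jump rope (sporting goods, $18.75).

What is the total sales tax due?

$42.41

Tennis racket $44.17: sporting goods → 8% → $3.5336
T-shirt $10.14: clothing & footwear, under $125.00 → 2% → $0.2028
AA batteries (8-pack) $9.91: everything else → 9.25% → $0.916675
LED flashlight $19.02: everything else → 9.25% → $1.75935
Sleeping bag $105.51: sporting goods → 8% → $8.4408
Nightstand $195.15: home furniture → 4% → $7.806
Stainless water bottle $27.86: everything else → 9.25% → $2.57705
Spiral notebook $6.57: everything else → 9.25% → $0.607725
Wool sweater $139.10: clothing & footwear, $125.00 or more → 10.5% → $14.6055
Scarf $22.84: clothing & footwear, under $125.00 → 2% → $0.4568
Jump rope $18.75: sporting goods → 8% → $1.50
Unrounded tax sum = $42.4063 → $42.41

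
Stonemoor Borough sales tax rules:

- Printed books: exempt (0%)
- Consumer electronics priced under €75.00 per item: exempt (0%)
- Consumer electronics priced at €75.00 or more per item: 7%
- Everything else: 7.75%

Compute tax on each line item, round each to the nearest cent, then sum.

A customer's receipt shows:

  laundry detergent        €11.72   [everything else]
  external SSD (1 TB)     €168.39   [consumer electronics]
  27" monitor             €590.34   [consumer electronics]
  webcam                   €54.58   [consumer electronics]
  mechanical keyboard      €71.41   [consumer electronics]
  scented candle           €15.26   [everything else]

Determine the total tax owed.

Laundry detergent €11.72: everything else → 7.75% → €0.91
External SSD (1 TB) €168.39: consumer electronics, €75.00 or more → 7% → €11.79
27" monitor €590.34: consumer electronics, €75.00 or more → 7% → €41.32
Webcam €54.58: consumer electronics, under €75.00 → 0% → €0.00
Mechanical keyboard €71.41: consumer electronics, under €75.00 → 0% → €0.00
Scented candle €15.26: everything else → 7.75% → €1.18
Total tax = €0.91 + €11.79 + €41.32 + €1.18 = €55.20

€55.20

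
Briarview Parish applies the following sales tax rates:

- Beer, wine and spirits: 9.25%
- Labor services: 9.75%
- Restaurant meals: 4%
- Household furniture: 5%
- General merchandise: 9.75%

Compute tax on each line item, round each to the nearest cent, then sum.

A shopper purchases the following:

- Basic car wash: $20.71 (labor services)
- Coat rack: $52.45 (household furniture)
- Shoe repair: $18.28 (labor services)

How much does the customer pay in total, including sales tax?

Basic car wash $20.71: labor services → 9.75% → $2.02
Coat rack $52.45: household furniture → 5% → $2.62
Shoe repair $18.28: labor services → 9.75% → $1.78
Subtotal = $91.44; tax = $6.42; total due = $97.86

$97.86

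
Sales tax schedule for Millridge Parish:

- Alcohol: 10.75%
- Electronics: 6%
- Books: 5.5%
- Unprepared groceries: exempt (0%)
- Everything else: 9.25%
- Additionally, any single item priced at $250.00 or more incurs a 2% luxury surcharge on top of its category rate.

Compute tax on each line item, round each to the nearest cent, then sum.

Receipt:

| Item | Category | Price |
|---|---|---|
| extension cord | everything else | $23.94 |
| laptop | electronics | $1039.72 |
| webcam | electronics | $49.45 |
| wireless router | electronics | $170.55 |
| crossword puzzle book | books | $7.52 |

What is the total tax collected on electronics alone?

Laptop $1039.72: electronics → 6% + 2% surcharge = 8% → $83.18
Webcam $49.45: electronics → 6% → $2.97
Wireless router $170.55: electronics → 6% → $10.23
Tax on electronics = $83.18 + $2.97 + $10.23 = $96.38

$96.38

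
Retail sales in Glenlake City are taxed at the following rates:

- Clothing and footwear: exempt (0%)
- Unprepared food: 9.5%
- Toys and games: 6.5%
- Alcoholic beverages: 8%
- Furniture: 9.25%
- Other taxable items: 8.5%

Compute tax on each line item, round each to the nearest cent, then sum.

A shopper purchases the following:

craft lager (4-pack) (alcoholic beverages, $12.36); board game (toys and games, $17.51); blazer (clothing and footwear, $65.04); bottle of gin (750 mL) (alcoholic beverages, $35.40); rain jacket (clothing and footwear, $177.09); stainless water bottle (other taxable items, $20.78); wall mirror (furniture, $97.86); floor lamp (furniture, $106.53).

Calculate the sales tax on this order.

$25.63

Craft lager (4-pack) $12.36: alcoholic beverages → 8% → $0.99
Board game $17.51: toys and games → 6.5% → $1.14
Blazer $65.04: clothing and footwear → 0% → $0.00
Bottle of gin (750 mL) $35.40: alcoholic beverages → 8% → $2.83
Rain jacket $177.09: clothing and footwear → 0% → $0.00
Stainless water bottle $20.78: other taxable items → 8.5% → $1.77
Wall mirror $97.86: furniture → 9.25% → $9.05
Floor lamp $106.53: furniture → 9.25% → $9.85
Total tax = $0.99 + $1.14 + $2.83 + $1.77 + $9.05 + $9.85 = $25.63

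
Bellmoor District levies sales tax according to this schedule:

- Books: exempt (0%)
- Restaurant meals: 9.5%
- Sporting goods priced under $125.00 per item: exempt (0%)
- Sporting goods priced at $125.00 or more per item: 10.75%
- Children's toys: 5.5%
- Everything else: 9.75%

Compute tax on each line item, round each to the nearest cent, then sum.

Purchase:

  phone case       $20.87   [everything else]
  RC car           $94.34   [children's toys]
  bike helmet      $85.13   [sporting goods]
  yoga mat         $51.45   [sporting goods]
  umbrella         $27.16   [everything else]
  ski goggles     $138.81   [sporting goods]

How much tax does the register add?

Phone case $20.87: everything else → 9.75% → $2.03
RC car $94.34: children's toys → 5.5% → $5.19
Bike helmet $85.13: sporting goods, under $125.00 → 0% → $0.00
Yoga mat $51.45: sporting goods, under $125.00 → 0% → $0.00
Umbrella $27.16: everything else → 9.75% → $2.65
Ski goggles $138.81: sporting goods, $125.00 or more → 10.75% → $14.92
Total tax = $2.03 + $5.19 + $2.65 + $14.92 = $24.79

$24.79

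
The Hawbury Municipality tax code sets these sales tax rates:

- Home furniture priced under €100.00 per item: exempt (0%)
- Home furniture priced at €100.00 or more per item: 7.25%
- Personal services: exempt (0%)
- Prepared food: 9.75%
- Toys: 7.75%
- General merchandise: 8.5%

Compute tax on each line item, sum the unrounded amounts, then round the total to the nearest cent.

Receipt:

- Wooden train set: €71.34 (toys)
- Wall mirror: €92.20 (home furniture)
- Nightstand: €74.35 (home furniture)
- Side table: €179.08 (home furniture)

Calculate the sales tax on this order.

Wooden train set €71.34: toys → 7.75% → €5.52885
Wall mirror €92.20: home furniture, under €100.00 → 0% → €0.00
Nightstand €74.35: home furniture, under €100.00 → 0% → €0.00
Side table €179.08: home furniture, €100.00 or more → 7.25% → €12.9833
Unrounded tax sum = €18.51215 → €18.51

€18.51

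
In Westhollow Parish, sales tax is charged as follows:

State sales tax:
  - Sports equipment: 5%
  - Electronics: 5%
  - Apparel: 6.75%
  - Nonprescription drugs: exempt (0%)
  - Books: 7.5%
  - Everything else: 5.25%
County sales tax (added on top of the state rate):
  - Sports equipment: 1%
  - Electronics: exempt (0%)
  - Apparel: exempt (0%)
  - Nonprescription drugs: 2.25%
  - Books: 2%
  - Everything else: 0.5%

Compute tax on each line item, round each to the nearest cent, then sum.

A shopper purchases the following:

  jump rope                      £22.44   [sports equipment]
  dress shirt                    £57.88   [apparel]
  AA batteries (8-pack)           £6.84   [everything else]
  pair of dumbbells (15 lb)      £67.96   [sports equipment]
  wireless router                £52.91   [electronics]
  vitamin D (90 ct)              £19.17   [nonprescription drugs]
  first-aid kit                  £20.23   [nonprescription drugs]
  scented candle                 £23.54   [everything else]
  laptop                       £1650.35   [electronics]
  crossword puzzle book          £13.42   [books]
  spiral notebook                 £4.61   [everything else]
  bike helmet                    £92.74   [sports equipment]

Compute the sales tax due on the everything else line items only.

£2.01

AA batteries (8-pack) £6.84: everything else → 5.25% + 0.5% county = 5.75% → £0.39
Scented candle £23.54: everything else → 5.25% + 0.5% county = 5.75% → £1.35
Spiral notebook £4.61: everything else → 5.25% + 0.5% county = 5.75% → £0.27
Tax on everything else = £0.39 + £1.35 + £0.27 = £2.01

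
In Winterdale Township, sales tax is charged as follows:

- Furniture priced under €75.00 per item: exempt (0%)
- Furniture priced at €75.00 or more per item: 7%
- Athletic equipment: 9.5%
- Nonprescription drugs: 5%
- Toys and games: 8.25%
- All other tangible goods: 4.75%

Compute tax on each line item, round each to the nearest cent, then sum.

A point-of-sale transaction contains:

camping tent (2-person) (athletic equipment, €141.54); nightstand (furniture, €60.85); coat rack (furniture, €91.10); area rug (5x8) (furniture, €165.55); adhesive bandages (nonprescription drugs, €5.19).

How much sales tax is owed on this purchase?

€31.68

Camping tent (2-person) €141.54: athletic equipment → 9.5% → €13.45
Nightstand €60.85: furniture, under €75.00 → 0% → €0.00
Coat rack €91.10: furniture, €75.00 or more → 7% → €6.38
Area rug (5x8) €165.55: furniture, €75.00 or more → 7% → €11.59
Adhesive bandages €5.19: nonprescription drugs → 5% → €0.26
Total tax = €13.45 + €6.38 + €11.59 + €0.26 = €31.68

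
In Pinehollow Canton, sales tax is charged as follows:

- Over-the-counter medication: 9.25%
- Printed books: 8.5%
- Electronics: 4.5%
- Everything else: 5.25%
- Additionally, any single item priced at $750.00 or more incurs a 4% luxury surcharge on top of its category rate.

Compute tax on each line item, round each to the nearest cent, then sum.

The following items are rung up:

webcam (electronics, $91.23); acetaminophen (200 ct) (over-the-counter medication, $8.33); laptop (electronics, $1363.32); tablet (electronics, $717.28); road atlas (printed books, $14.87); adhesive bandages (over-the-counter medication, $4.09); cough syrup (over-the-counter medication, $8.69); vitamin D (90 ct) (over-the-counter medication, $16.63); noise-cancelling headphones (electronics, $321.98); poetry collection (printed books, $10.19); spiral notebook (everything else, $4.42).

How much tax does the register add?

$172.61

Webcam $91.23: electronics → 4.5% → $4.11
Acetaminophen (200 ct) $8.33: over-the-counter medication → 9.25% → $0.77
Laptop $1363.32: electronics → 4.5% + 4% surcharge = 8.5% → $115.88
Tablet $717.28: electronics → 4.5% → $32.28
Road atlas $14.87: printed books → 8.5% → $1.26
Adhesive bandages $4.09: over-the-counter medication → 9.25% → $0.38
Cough syrup $8.69: over-the-counter medication → 9.25% → $0.80
Vitamin D (90 ct) $16.63: over-the-counter medication → 9.25% → $1.54
Noise-cancelling headphones $321.98: electronics → 4.5% → $14.49
Poetry collection $10.19: printed books → 8.5% → $0.87
Spiral notebook $4.42: everything else → 5.25% → $0.23
Total tax = $4.11 + $0.77 + $115.88 + $32.28 + $1.26 + $0.38 + $0.80 + $1.54 + $14.49 + $0.87 + $0.23 = $172.61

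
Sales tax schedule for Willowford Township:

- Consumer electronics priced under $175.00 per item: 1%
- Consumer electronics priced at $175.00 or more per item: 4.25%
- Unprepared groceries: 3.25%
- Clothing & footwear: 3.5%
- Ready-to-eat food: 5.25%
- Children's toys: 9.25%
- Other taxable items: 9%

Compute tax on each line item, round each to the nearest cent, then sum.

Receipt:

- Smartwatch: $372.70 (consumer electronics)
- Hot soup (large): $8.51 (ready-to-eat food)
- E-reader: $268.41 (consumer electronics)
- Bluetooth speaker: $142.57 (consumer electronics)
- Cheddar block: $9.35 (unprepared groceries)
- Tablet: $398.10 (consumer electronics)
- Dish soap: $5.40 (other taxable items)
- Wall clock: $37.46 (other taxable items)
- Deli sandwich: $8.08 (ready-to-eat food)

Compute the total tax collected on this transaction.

Smartwatch $372.70: consumer electronics, $175.00 or more → 4.25% → $15.84
Hot soup (large) $8.51: ready-to-eat food → 5.25% → $0.45
E-reader $268.41: consumer electronics, $175.00 or more → 4.25% → $11.41
Bluetooth speaker $142.57: consumer electronics, under $175.00 → 1% → $1.43
Cheddar block $9.35: unprepared groceries → 3.25% → $0.30
Tablet $398.10: consumer electronics, $175.00 or more → 4.25% → $16.92
Dish soap $5.40: other taxable items → 9% → $0.49
Wall clock $37.46: other taxable items → 9% → $3.37
Deli sandwich $8.08: ready-to-eat food → 5.25% → $0.42
Total tax = $15.84 + $0.45 + $11.41 + $1.43 + $0.30 + $16.92 + $0.49 + $3.37 + $0.42 = $50.63

$50.63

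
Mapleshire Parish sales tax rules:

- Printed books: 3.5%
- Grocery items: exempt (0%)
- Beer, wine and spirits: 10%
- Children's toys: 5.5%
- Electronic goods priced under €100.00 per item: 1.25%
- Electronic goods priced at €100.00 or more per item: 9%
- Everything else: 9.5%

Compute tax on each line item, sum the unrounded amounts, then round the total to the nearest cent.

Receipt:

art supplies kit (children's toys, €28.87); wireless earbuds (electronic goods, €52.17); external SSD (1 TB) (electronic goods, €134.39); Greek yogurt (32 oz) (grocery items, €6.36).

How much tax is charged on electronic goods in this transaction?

€12.75

Wireless earbuds €52.17: electronic goods, under €100.00 → 1.25% → €0.652125
External SSD (1 TB) €134.39: electronic goods, €100.00 or more → 9% → €12.0951
Tax on electronic goods: unrounded sum = €12.747225 → €12.75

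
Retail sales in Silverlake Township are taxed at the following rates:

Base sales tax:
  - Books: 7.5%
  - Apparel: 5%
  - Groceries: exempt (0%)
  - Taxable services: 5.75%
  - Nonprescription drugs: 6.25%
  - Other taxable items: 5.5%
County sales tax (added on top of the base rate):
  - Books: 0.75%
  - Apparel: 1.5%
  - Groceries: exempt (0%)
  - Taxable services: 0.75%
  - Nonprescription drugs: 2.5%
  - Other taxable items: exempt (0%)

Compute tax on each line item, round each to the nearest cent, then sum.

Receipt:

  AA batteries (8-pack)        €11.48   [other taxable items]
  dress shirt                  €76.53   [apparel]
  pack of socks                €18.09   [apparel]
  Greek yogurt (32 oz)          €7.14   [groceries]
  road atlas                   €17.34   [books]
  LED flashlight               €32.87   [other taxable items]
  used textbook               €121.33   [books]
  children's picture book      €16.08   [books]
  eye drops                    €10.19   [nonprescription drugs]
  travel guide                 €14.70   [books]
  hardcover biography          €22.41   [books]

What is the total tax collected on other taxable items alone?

€2.44

AA batteries (8-pack) €11.48: other taxable items → 5.5% + 0% county = 5.5% → €0.63
LED flashlight €32.87: other taxable items → 5.5% + 0% county = 5.5% → €1.81
Tax on other taxable items = €0.63 + €1.81 = €2.44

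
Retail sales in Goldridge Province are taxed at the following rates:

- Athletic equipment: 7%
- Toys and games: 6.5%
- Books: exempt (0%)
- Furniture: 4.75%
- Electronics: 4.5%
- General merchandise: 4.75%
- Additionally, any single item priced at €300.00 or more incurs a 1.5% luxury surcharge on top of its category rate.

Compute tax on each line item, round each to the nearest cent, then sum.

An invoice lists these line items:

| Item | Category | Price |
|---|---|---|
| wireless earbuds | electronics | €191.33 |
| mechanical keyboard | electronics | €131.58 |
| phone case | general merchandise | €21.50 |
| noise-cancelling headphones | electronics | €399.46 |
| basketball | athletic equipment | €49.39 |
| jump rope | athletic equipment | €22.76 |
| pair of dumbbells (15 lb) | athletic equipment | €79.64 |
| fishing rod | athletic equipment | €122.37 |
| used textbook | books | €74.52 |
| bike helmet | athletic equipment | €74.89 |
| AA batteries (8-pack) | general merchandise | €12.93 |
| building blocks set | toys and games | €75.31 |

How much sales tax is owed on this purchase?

€69.46

Wireless earbuds €191.33: electronics → 4.5% → €8.61
Mechanical keyboard €131.58: electronics → 4.5% → €5.92
Phone case €21.50: general merchandise → 4.75% → €1.02
Noise-cancelling headphones €399.46: electronics → 4.5% + 1.5% surcharge = 6% → €23.97
Basketball €49.39: athletic equipment → 7% → €3.46
Jump rope €22.76: athletic equipment → 7% → €1.59
Pair of dumbbells (15 lb) €79.64: athletic equipment → 7% → €5.57
Fishing rod €122.37: athletic equipment → 7% → €8.57
Used textbook €74.52: books → 0% → €0.00
Bike helmet €74.89: athletic equipment → 7% → €5.24
AA batteries (8-pack) €12.93: general merchandise → 4.75% → €0.61
Building blocks set €75.31: toys and games → 6.5% → €4.90
Total tax = €8.61 + €5.92 + €1.02 + €23.97 + €3.46 + €1.59 + €5.57 + €8.57 + €5.24 + €0.61 + €4.90 = €69.46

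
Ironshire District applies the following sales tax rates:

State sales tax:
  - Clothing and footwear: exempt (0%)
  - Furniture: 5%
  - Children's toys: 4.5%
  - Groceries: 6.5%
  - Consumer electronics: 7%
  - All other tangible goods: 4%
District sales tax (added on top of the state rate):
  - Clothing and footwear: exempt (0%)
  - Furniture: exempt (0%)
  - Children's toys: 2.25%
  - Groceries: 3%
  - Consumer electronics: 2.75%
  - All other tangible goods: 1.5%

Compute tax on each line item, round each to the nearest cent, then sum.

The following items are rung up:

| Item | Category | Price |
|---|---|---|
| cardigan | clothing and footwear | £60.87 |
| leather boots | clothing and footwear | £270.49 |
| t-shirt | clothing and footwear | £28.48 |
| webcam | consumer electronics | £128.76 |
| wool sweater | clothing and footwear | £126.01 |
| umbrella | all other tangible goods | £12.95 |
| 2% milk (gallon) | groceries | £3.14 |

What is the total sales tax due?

£13.56

Cardigan £60.87: clothing and footwear → 0% + 0% district = 0% → £0.00
Leather boots £270.49: clothing and footwear → 0% + 0% district = 0% → £0.00
T-shirt £28.48: clothing and footwear → 0% + 0% district = 0% → £0.00
Webcam £128.76: consumer electronics → 7% + 2.75% district = 9.75% → £12.55
Wool sweater £126.01: clothing and footwear → 0% + 0% district = 0% → £0.00
Umbrella £12.95: all other tangible goods → 4% + 1.5% district = 5.5% → £0.71
2% milk (gallon) £3.14: groceries → 6.5% + 3% district = 9.5% → £0.30
Total tax = £12.55 + £0.71 + £0.30 = £13.56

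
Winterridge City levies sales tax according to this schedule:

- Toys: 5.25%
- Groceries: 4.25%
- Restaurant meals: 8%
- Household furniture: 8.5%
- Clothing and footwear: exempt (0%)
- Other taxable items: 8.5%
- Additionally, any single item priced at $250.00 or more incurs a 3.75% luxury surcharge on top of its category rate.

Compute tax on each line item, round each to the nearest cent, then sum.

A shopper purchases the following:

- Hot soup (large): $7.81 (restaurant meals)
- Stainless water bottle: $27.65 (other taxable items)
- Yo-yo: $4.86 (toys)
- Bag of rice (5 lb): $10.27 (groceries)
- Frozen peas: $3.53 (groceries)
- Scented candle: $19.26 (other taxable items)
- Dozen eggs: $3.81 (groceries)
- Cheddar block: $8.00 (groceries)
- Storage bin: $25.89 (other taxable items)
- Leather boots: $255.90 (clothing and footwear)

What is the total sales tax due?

Hot soup (large) $7.81: restaurant meals → 8% → $0.62
Stainless water bottle $27.65: other taxable items → 8.5% → $2.35
Yo-yo $4.86: toys → 5.25% → $0.26
Bag of rice (5 lb) $10.27: groceries → 4.25% → $0.44
Frozen peas $3.53: groceries → 4.25% → $0.15
Scented candle $19.26: other taxable items → 8.5% → $1.64
Dozen eggs $3.81: groceries → 4.25% → $0.16
Cheddar block $8.00: groceries → 4.25% → $0.34
Storage bin $25.89: other taxable items → 8.5% → $2.20
Leather boots $255.90: clothing and footwear → 0% + 3.75% surcharge = 3.75% → $9.60
Total tax = $0.62 + $2.35 + $0.26 + $0.44 + $0.15 + $1.64 + $0.16 + $0.34 + $2.20 + $9.60 = $17.76

$17.76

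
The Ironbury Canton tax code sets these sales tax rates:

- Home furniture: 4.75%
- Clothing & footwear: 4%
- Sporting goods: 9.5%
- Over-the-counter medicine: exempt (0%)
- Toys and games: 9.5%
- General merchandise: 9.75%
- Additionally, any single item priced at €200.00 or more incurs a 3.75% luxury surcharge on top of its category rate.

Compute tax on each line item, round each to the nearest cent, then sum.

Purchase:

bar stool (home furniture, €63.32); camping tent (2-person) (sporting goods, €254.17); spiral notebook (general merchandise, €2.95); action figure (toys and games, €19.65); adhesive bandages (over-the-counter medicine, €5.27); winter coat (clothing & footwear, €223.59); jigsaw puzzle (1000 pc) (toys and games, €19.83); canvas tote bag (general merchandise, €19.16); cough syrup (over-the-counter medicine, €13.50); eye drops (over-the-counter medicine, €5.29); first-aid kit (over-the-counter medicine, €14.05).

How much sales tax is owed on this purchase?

€59.93

Bar stool €63.32: home furniture → 4.75% → €3.01
Camping tent (2-person) €254.17: sporting goods → 9.5% + 3.75% surcharge = 13.25% → €33.68
Spiral notebook €2.95: general merchandise → 9.75% → €0.29
Action figure €19.65: toys and games → 9.5% → €1.87
Adhesive bandages €5.27: over-the-counter medicine → 0% → €0.00
Winter coat €223.59: clothing & footwear → 4% + 3.75% surcharge = 7.75% → €17.33
Jigsaw puzzle (1000 pc) €19.83: toys and games → 9.5% → €1.88
Canvas tote bag €19.16: general merchandise → 9.75% → €1.87
Cough syrup €13.50: over-the-counter medicine → 0% → €0.00
Eye drops €5.29: over-the-counter medicine → 0% → €0.00
First-aid kit €14.05: over-the-counter medicine → 0% → €0.00
Total tax = €3.01 + €33.68 + €0.29 + €1.87 + €17.33 + €1.88 + €1.87 = €59.93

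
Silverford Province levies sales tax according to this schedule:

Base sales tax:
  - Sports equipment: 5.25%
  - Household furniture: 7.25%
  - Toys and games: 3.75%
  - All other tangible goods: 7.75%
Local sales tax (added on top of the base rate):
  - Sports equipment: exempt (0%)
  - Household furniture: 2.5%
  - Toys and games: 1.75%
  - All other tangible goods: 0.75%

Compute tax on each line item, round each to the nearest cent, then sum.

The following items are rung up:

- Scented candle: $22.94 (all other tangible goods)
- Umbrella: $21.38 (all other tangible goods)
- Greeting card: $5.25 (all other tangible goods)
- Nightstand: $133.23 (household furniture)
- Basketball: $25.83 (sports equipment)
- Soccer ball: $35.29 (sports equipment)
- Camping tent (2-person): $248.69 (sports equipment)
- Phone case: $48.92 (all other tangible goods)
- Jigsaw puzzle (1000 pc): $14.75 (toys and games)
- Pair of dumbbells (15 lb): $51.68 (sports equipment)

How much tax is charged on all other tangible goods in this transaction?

$8.38

Scented candle $22.94: all other tangible goods → 7.75% + 0.75% local = 8.5% → $1.95
Umbrella $21.38: all other tangible goods → 7.75% + 0.75% local = 8.5% → $1.82
Greeting card $5.25: all other tangible goods → 7.75% + 0.75% local = 8.5% → $0.45
Phone case $48.92: all other tangible goods → 7.75% + 0.75% local = 8.5% → $4.16
Tax on all other tangible goods = $1.95 + $1.82 + $0.45 + $4.16 = $8.38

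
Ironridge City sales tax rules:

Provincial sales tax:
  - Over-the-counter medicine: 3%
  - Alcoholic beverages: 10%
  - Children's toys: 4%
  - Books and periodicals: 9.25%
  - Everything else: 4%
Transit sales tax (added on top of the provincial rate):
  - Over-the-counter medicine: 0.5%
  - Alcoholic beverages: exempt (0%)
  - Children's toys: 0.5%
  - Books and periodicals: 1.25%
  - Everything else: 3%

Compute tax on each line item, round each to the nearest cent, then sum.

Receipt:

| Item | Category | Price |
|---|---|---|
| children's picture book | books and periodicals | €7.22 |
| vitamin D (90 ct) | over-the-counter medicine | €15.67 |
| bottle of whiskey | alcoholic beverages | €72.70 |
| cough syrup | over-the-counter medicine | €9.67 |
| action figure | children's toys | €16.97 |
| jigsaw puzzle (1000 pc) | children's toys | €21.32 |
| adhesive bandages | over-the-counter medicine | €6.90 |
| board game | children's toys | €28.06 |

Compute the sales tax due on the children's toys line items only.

€2.98

Action figure €16.97: children's toys → 4% + 0.5% transit = 4.5% → €0.76
Jigsaw puzzle (1000 pc) €21.32: children's toys → 4% + 0.5% transit = 4.5% → €0.96
Board game €28.06: children's toys → 4% + 0.5% transit = 4.5% → €1.26
Tax on children's toys = €0.76 + €0.96 + €1.26 = €2.98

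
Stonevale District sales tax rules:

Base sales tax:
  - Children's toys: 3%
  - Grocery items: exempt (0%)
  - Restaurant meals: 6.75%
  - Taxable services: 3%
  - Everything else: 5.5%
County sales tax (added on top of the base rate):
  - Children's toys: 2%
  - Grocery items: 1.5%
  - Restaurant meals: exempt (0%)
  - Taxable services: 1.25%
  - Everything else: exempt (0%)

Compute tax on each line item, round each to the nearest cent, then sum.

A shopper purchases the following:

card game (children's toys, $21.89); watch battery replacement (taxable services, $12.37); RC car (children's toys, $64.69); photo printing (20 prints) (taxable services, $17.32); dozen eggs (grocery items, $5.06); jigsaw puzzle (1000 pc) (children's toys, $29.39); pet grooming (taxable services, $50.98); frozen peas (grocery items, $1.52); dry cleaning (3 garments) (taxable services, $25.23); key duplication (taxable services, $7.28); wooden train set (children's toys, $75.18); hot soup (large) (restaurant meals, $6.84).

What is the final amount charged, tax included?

Card game $21.89: children's toys → 3% + 2% county = 5% → $1.09
Watch battery replacement $12.37: taxable services → 3% + 1.25% county = 4.25% → $0.53
RC car $64.69: children's toys → 3% + 2% county = 5% → $3.23
Photo printing (20 prints) $17.32: taxable services → 3% + 1.25% county = 4.25% → $0.74
Dozen eggs $5.06: grocery items → 0% + 1.5% county = 1.5% → $0.08
Jigsaw puzzle (1000 pc) $29.39: children's toys → 3% + 2% county = 5% → $1.47
Pet grooming $50.98: taxable services → 3% + 1.25% county = 4.25% → $2.17
Frozen peas $1.52: grocery items → 0% + 1.5% county = 1.5% → $0.02
Dry cleaning (3 garments) $25.23: taxable services → 3% + 1.25% county = 4.25% → $1.07
Key duplication $7.28: taxable services → 3% + 1.25% county = 4.25% → $0.31
Wooden train set $75.18: children's toys → 3% + 2% county = 5% → $3.76
Hot soup (large) $6.84: restaurant meals → 6.75% + 0% county = 6.75% → $0.46
Subtotal = $317.75; tax = $14.93; total due = $332.68

$332.68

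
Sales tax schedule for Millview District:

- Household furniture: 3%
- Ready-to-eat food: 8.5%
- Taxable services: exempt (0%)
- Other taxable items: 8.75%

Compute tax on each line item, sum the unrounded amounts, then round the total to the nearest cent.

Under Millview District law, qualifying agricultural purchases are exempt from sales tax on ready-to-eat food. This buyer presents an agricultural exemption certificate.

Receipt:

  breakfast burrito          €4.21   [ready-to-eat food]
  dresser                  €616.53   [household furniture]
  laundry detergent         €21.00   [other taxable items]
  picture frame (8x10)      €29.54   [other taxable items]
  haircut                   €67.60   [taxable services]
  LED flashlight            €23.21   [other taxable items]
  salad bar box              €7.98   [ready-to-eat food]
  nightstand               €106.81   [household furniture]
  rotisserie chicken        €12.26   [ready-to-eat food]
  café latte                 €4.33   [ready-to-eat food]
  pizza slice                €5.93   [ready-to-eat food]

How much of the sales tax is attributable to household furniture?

€21.70

Dresser €616.53: household furniture → 3% → €18.4959
Nightstand €106.81: household furniture → 3% → €3.2043
Tax on household furniture: unrounded sum = €21.7002 → €21.70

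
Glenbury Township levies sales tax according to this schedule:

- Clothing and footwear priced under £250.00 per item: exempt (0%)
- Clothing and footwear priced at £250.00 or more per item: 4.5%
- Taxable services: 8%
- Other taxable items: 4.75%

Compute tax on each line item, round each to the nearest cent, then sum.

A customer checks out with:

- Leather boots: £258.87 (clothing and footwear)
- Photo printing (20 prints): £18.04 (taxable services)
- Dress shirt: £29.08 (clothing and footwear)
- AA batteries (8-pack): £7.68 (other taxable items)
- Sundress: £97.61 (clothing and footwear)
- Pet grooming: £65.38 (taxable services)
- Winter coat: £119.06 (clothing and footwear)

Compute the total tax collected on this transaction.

£18.68

Leather boots £258.87: clothing and footwear, £250.00 or more → 4.5% → £11.65
Photo printing (20 prints) £18.04: taxable services → 8% → £1.44
Dress shirt £29.08: clothing and footwear, under £250.00 → 0% → £0.00
AA batteries (8-pack) £7.68: other taxable items → 4.75% → £0.36
Sundress £97.61: clothing and footwear, under £250.00 → 0% → £0.00
Pet grooming £65.38: taxable services → 8% → £5.23
Winter coat £119.06: clothing and footwear, under £250.00 → 0% → £0.00
Total tax = £11.65 + £1.44 + £0.36 + £5.23 = £18.68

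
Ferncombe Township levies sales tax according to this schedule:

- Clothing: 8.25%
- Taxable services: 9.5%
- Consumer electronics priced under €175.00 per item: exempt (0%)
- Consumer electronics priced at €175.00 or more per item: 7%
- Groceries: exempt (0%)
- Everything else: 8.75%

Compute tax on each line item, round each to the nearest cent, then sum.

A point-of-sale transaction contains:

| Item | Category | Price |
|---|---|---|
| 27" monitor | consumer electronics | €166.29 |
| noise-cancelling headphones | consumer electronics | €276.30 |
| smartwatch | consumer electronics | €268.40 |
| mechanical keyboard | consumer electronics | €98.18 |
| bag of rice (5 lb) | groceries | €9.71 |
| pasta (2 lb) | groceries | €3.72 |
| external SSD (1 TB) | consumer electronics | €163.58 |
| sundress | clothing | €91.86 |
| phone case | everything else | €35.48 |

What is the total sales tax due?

27" monitor €166.29: consumer electronics, under €175.00 → 0% → €0.00
Noise-cancelling headphones €276.30: consumer electronics, €175.00 or more → 7% → €19.34
Smartwatch €268.40: consumer electronics, €175.00 or more → 7% → €18.79
Mechanical keyboard €98.18: consumer electronics, under €175.00 → 0% → €0.00
Bag of rice (5 lb) €9.71: groceries → 0% → €0.00
Pasta (2 lb) €3.72: groceries → 0% → €0.00
External SSD (1 TB) €163.58: consumer electronics, under €175.00 → 0% → €0.00
Sundress €91.86: clothing → 8.25% → €7.58
Phone case €35.48: everything else → 8.75% → €3.10
Total tax = €19.34 + €18.79 + €7.58 + €3.10 = €48.81

€48.81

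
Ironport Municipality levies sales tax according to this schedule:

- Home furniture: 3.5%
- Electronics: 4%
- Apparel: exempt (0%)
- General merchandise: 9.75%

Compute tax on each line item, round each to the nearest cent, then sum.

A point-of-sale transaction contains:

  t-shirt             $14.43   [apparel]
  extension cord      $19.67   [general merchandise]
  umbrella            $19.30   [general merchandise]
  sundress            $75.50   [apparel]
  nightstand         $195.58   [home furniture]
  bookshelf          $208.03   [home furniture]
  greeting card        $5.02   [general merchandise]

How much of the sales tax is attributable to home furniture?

$14.13

Nightstand $195.58: home furniture → 3.5% → $6.85
Bookshelf $208.03: home furniture → 3.5% → $7.28
Tax on home furniture = $6.85 + $7.28 = $14.13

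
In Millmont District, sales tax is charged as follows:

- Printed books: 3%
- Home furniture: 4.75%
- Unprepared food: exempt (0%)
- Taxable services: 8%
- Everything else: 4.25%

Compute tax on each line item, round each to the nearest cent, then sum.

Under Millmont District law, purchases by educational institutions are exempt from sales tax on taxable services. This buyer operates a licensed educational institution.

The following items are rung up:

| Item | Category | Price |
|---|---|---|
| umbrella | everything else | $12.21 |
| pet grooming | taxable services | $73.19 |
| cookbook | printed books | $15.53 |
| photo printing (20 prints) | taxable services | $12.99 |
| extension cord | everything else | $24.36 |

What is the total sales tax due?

$2.03

Umbrella $12.21: everything else → 4.25% → $0.52
Pet grooming $73.19: taxable services, buyer-exempt → 0% → $0.00
Cookbook $15.53: printed books → 3% → $0.47
Photo printing (20 prints) $12.99: taxable services, buyer-exempt → 0% → $0.00
Extension cord $24.36: everything else → 4.25% → $1.04
Total tax = $0.52 + $0.47 + $1.04 = $2.03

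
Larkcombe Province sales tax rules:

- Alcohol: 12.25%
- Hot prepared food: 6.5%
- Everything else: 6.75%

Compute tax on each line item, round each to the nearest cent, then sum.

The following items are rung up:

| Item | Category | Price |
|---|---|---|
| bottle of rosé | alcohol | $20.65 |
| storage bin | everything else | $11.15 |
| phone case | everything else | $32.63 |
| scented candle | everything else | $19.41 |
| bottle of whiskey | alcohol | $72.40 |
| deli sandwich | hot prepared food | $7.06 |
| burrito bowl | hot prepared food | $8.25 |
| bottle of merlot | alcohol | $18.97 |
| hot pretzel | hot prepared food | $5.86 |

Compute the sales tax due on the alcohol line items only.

Bottle of rosé $20.65: alcohol → 12.25% → $2.53
Bottle of whiskey $72.40: alcohol → 12.25% → $8.87
Bottle of merlot $18.97: alcohol → 12.25% → $2.32
Tax on alcohol = $2.53 + $8.87 + $2.32 = $13.72

$13.72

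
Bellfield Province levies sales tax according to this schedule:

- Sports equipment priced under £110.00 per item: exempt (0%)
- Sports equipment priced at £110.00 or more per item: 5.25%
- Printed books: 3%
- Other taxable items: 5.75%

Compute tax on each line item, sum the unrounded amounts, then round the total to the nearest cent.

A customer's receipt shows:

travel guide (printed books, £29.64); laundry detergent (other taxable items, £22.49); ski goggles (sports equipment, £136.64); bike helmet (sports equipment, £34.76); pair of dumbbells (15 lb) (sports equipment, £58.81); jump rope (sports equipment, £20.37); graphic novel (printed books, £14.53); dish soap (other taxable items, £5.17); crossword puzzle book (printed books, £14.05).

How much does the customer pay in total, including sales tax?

Travel guide £29.64: printed books → 3% → £0.8892
Laundry detergent £22.49: other taxable items → 5.75% → £1.293175
Ski goggles £136.64: sports equipment, £110.00 or more → 5.25% → £7.1736
Bike helmet £34.76: sports equipment, under £110.00 → 0% → £0.00
Pair of dumbbells (15 lb) £58.81: sports equipment, under £110.00 → 0% → £0.00
Jump rope £20.37: sports equipment, under £110.00 → 0% → £0.00
Graphic novel £14.53: printed books → 3% → £0.4359
Dish soap £5.17: other taxable items → 5.75% → £0.297275
Crossword puzzle book £14.05: printed books → 3% → £0.4215
Subtotal = £336.46; unrounded tax = £10.51065 → £10.51; total due = £346.97

£346.97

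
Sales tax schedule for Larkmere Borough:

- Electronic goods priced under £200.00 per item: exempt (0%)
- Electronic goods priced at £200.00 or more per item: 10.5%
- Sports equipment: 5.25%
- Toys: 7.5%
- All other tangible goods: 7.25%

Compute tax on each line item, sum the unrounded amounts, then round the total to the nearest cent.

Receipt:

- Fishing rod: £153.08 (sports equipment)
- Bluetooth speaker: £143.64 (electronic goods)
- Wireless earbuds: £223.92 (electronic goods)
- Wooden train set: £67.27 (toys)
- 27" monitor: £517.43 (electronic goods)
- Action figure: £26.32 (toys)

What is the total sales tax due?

£92.90

Fishing rod £153.08: sports equipment → 5.25% → £8.0367
Bluetooth speaker £143.64: electronic goods, under £200.00 → 0% → £0.00
Wireless earbuds £223.92: electronic goods, £200.00 or more → 10.5% → £23.5116
Wooden train set £67.27: toys → 7.5% → £5.04525
27" monitor £517.43: electronic goods, £200.00 or more → 10.5% → £54.33015
Action figure £26.32: toys → 7.5% → £1.974
Unrounded tax sum = £92.8977 → £92.90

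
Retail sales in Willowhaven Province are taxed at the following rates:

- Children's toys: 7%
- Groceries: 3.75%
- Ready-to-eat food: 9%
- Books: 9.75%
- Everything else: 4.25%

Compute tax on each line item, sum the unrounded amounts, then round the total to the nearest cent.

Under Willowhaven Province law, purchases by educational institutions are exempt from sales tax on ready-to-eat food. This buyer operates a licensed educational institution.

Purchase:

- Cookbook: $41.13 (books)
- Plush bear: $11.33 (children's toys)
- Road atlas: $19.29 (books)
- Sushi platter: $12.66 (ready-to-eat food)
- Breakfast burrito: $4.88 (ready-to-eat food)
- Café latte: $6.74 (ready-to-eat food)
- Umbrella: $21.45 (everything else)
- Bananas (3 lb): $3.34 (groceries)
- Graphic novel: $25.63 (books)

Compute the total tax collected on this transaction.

Cookbook $41.13: books → 9.75% → $4.010175
Plush bear $11.33: children's toys → 7% → $0.7931
Road atlas $19.29: books → 9.75% → $1.880775
Sushi platter $12.66: ready-to-eat food, buyer-exempt → 0% → $0.00
Breakfast burrito $4.88: ready-to-eat food, buyer-exempt → 0% → $0.00
Café latte $6.74: ready-to-eat food, buyer-exempt → 0% → $0.00
Umbrella $21.45: everything else → 4.25% → $0.911625
Bananas (3 lb) $3.34: groceries → 3.75% → $0.12525
Graphic novel $25.63: books → 9.75% → $2.498925
Unrounded tax sum = $10.21985 → $10.22

$10.22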